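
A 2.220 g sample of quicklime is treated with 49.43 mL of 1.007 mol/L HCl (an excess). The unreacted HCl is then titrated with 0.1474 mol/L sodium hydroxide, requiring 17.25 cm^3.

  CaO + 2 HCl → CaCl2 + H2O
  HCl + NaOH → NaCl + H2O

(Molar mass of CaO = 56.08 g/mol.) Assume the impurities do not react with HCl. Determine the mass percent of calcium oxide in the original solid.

59.66 %

n(HCl) added = 0.04943 × 1.007 = 0.04978 mol
n(NaOH) used in back-titration = 0.01725 × 0.1474 = 2.543 × 10^-3 mol
n(HCl) left over = 2.543 × 10^-3 mol (1:1 ratio)
n(HCl) consumed by analyte = 0.04978 − 2.543 × 10^-3 = 0.04723 mol
From the 1:2 ratio, n(CaO) = 1/2 × 0.04723 = 0.02362 mol
mass of CaO = 0.02362 × 56.08 = 1.324 g
% CaO = 1.324 / 2.220 × 100 = 59.66 %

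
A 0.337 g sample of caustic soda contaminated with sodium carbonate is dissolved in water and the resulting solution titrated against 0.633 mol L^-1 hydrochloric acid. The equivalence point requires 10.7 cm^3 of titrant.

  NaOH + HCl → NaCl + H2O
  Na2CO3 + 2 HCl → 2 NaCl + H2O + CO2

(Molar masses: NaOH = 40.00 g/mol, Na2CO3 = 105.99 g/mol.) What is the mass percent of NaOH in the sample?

n(HCl) = 0.0107 × 0.633 = 6.77 × 10^-3 mol
Let x = n(NaOH), y = n(Na2CO3).
Titrant: 1x + 2y = 6.77 × 10^-3;  mass: 40.00x + 105.99y = 0.337
Solving, x = 1.69 × 10^-3 mol, y = 2.54 × 10^-3 mol
mass of NaOH = 1.69 × 10^-3 × 40.00 = 0.0675 g
% NaOH = 0.0675 / 0.337 × 100 = 20.0 %

20.0 %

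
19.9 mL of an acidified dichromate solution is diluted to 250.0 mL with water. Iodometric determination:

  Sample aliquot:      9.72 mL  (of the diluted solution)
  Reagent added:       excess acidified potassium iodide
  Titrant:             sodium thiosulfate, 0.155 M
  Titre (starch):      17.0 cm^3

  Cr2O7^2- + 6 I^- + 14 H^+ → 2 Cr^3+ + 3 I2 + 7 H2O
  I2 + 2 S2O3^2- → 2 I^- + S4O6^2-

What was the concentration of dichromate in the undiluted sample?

0.568 M

n(S2O3^2-) = 0.0170 × 0.155 = 2.63 × 10^-3 mol
n(I2) = n(S2O3^2-)/2 = 1.32 × 10^-3 mol
From the 1:3 ratio, n(Cr2O7^2-) in the aliquot = 1/3 × 1.32 × 10^-3 = 4.39 × 10^-4 mol
[Cr2O7^2-]_dilute = 4.39 × 10^-4 / 0.00972 = 0.0452 mol/L
[Cr2O7^2-]_original = 0.0452 × 250.0/19.9 = 0.568 mol/L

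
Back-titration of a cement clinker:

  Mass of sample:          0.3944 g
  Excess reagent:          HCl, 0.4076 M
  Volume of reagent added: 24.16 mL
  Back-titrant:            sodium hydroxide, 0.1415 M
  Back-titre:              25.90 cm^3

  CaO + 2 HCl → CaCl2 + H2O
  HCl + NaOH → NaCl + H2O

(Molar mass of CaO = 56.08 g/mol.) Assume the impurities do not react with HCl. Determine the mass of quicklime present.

0.1734 g

n(HCl) added = 0.02416 × 0.4076 = 9.848 × 10^-3 mol
n(NaOH) used in back-titration = 0.02590 × 0.1415 = 3.665 × 10^-3 mol
n(HCl) left over = 3.665 × 10^-3 mol (1:1 ratio)
n(HCl) consumed by analyte = 9.848 × 10^-3 − 3.665 × 10^-3 = 6.183 × 10^-3 mol
From the 1:2 ratio, n(CaO) = 1/2 × 6.183 × 10^-3 = 3.091 × 10^-3 mol
mass of CaO = 3.091 × 10^-3 × 56.08 = 0.1734 g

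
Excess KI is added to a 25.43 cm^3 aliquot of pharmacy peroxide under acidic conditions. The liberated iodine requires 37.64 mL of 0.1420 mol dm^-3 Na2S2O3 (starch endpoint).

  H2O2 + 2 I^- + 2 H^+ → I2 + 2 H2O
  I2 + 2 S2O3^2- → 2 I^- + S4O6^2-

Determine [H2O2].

0.1051 mol/L

n(S2O3^2-) = 0.03764 × 0.1420 = 5.345 × 10^-3 mol
n(I2) = n(S2O3^2-)/2 = 2.672 × 10^-3 mol
n(H2O2) in the aliquot = 2.672 × 10^-3 mol (1:1 ratio)
[H2O2] = 2.672 × 10^-3 / 0.02543 = 0.1051 mol/L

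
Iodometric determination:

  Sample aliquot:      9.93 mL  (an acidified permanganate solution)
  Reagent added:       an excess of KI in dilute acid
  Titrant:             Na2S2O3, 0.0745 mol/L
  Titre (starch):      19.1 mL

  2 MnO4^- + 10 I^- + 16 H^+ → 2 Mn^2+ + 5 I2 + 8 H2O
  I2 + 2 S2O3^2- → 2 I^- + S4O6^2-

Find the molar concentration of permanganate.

0.0287 mol/L

n(S2O3^2-) = 0.0191 × 0.0745 = 1.42 × 10^-3 mol
n(I2) = n(S2O3^2-)/2 = 7.11 × 10^-4 mol
From the 2:5 ratio, n(MnO4^-) in the aliquot = 2/5 × 7.11 × 10^-4 = 2.85 × 10^-4 mol
[MnO4^-] = 2.85 × 10^-4 / 0.00993 = 0.0287 mol/L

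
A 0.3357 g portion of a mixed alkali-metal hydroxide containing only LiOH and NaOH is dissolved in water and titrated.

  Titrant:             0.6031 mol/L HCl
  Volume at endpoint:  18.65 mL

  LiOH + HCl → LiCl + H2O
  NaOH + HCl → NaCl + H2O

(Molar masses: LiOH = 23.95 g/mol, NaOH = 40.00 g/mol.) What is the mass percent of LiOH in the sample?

n(HCl) = 0.01865 × 0.6031 = 0.01125 mol
Let x = n(LiOH), y = n(NaOH).
Titrant: 1x + 1y = 0.01125;  mass: 23.95x + 40.00y = 0.3357
Solving, x = 7.116 × 10^-3 mol, y = 4.132 × 10^-3 mol
mass of LiOH = 7.116 × 10^-3 × 23.95 = 0.1704 g
% LiOH = 0.1704 / 0.3357 × 100 = 50.77 %

50.77 %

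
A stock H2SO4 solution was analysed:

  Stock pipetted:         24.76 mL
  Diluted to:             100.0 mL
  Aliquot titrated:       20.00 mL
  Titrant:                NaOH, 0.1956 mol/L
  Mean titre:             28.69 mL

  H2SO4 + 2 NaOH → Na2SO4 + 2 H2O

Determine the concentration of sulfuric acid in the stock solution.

0.5666 mol/L

n(NaOH) = 0.02869 × 0.1956 = 5.612 × 10^-3 mol
From the 1:2 ratio, n(H2SO4) in the aliquot = 1/2 × 5.612 × 10^-3 = 2.806 × 10^-3 mol
[H2SO4]_dilute = 2.806 × 10^-3 / 0.02000 = 0.1403 mol/L
Dilution factor = 100.0 / 24.76 = 4.039
[H2SO4]_stock = 0.1403 × 4.039 = 0.5666 mol/L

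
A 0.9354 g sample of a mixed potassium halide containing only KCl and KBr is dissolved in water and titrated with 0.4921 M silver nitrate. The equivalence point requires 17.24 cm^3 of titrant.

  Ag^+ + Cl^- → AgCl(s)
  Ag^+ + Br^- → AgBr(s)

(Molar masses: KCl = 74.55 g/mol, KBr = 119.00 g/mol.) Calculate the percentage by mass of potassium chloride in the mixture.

n(AgNO3) = 0.01724 × 0.4921 = 8.484 × 10^-3 mol
Let x = n(KCl), y = n(KBr).
Titrant: 1x + 1y = 8.484 × 10^-3;  mass: 74.55x + 119.00y = 0.9354
Solving, x = 1.669 × 10^-3 mol, y = 6.815 × 10^-3 mol
mass of KCl = 1.669 × 10^-3 × 74.55 = 0.1244 g
% KCl = 0.1244 / 0.9354 × 100 = 13.30 %

13.30 %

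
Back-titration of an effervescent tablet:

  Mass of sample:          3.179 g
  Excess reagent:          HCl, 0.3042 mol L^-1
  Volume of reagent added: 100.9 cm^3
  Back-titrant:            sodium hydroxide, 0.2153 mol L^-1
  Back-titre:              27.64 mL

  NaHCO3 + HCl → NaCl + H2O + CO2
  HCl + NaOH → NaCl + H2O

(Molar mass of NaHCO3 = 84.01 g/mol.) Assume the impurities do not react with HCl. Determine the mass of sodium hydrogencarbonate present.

2.079 g

n(HCl) added = 0.1009 × 0.3042 = 0.03069 mol
n(NaOH) used in back-titration = 0.02764 × 0.2153 = 5.951 × 10^-3 mol
n(HCl) left over = 5.951 × 10^-3 mol (1:1 ratio)
n(HCl) consumed by analyte = 0.03069 − 5.951 × 10^-3 = 0.02474 mol
n(NaHCO3) = 0.02474 mol (1:1 ratio)
mass of NaHCO3 = 0.02474 × 84.01 = 2.079 g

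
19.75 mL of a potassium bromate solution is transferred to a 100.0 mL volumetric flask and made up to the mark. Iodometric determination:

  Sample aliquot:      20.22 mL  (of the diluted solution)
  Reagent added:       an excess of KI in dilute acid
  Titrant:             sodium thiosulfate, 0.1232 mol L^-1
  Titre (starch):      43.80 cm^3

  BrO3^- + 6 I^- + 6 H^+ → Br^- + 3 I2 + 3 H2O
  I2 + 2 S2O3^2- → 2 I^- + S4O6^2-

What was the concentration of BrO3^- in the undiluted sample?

n(S2O3^2-) = 0.04380 × 0.1232 = 5.396 × 10^-3 mol
n(I2) = n(S2O3^2-)/2 = 2.698 × 10^-3 mol
From the 1:3 ratio, n(BrO3^-) in the aliquot = 1/3 × 2.698 × 10^-3 = 8.994 × 10^-4 mol
[BrO3^-]_dilute = 8.994 × 10^-4 / 0.02022 = 0.04448 mol/L
[BrO3^-]_original = 0.04448 × 100.0/19.75 = 0.2252 mol/L

0.2252 mol/L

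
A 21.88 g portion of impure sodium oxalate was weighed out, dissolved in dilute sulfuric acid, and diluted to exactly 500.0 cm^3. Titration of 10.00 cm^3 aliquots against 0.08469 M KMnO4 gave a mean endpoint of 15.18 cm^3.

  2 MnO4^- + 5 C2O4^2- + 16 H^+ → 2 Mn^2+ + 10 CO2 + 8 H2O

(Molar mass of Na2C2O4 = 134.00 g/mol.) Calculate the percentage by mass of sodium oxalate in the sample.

n(KMnO4) per titration = 0.01518 × 0.08469 = 1.286 × 10^-3 mol
From the 5:2 ratio, n(Na2C2O4) in each aliquot = 5/2 × 1.286 × 10^-3 = 3.214 × 10^-3 mol
n(Na2C2O4) in the whole flask = 3.214 × 10^-3 × 500.0/10.00 = 0.1607 mol
mass of Na2C2O4 = 0.1607 × 134.00 = 21.53 g
% Na2C2O4 = 21.53 / 21.88 × 100 = 98.42 %

98.42 %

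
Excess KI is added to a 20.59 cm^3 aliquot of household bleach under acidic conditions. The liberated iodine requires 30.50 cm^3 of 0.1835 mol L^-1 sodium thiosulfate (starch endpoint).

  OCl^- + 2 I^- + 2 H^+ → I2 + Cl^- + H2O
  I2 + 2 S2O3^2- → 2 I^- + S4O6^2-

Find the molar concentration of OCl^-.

n(S2O3^2-) = 0.03050 × 0.1835 = 5.597 × 10^-3 mol
n(I2) = n(S2O3^2-)/2 = 2.798 × 10^-3 mol
n(OCl^-) in the aliquot = 2.798 × 10^-3 mol (1:1 ratio)
[OCl^-] = 2.798 × 10^-3 / 0.02059 = 0.1359 mol/L

0.1359 mol/L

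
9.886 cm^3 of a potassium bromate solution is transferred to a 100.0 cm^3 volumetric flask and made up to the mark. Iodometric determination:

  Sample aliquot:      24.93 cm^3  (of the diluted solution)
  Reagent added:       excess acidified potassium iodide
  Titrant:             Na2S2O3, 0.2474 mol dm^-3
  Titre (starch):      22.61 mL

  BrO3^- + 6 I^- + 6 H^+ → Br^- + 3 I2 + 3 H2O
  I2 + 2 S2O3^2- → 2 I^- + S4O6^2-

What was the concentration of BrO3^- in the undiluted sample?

n(S2O3^2-) = 0.02261 × 0.2474 = 5.594 × 10^-3 mol
n(I2) = n(S2O3^2-)/2 = 2.797 × 10^-3 mol
From the 1:3 ratio, n(BrO3^-) in the aliquot = 1/3 × 2.797 × 10^-3 = 9.323 × 10^-4 mol
[BrO3^-]_dilute = 9.323 × 10^-4 / 0.02493 = 0.03740 mol/L
[BrO3^-]_original = 0.03740 × 100.0/9.886 = 0.3783 mol/L

0.3783 mol/L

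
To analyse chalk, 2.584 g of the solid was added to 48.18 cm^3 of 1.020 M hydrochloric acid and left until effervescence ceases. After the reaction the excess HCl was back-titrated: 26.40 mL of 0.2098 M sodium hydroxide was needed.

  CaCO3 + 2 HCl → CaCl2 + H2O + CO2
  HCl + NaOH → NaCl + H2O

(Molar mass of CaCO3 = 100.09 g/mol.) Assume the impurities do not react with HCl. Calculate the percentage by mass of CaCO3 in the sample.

n(HCl) added = 0.04818 × 1.020 = 0.04914 mol
n(NaOH) used in back-titration = 0.02640 × 0.2098 = 5.539 × 10^-3 mol
n(HCl) left over = 5.539 × 10^-3 mol (1:1 ratio)
n(HCl) consumed by analyte = 0.04914 − 5.539 × 10^-3 = 0.04360 mol
From the 1:2 ratio, n(CaCO3) = 1/2 × 0.04360 = 0.02180 mol
mass of CaCO3 = 0.02180 × 100.09 = 2.182 g
% CaCO3 = 2.182 / 2.584 × 100 = 84.45 %

84.45 %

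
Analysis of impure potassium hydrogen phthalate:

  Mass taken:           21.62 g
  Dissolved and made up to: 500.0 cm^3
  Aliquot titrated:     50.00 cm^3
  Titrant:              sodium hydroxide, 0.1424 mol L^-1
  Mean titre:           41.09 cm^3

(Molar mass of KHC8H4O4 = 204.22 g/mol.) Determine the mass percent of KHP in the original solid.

KHC8H4O4 + NaOH → KNaC8H4O4 + H2O
n(NaOH) per titration = 0.04109 × 0.1424 = 5.851 × 10^-3 mol
n(KHC8H4O4) in each aliquot = 5.851 × 10^-3 mol (1:1 ratio)
n(KHC8H4O4) in the whole flask = 5.851 × 10^-3 × 500.0/50.00 = 0.05851 mol
mass of KHC8H4O4 = 0.05851 × 204.22 = 11.95 g
% KHC8H4O4 = 11.95 / 21.62 × 100 = 55.27 %

55.27 %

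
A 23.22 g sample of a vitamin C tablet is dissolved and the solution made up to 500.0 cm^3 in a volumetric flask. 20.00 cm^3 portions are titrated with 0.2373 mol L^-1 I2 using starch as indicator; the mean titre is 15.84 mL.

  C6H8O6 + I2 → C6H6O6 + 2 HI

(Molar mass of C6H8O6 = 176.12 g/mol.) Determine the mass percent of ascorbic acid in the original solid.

n(I2) per titration = 0.01584 × 0.2373 = 3.759 × 10^-3 mol
n(C6H8O6) in each aliquot = 3.759 × 10^-3 mol (1:1 ratio)
n(C6H8O6) in the whole flask = 3.759 × 10^-3 × 500.0/20.00 = 0.09397 mol
mass of C6H8O6 = 0.09397 × 176.12 = 16.55 g
% C6H8O6 = 16.55 / 23.22 × 100 = 71.28 %

71.28 %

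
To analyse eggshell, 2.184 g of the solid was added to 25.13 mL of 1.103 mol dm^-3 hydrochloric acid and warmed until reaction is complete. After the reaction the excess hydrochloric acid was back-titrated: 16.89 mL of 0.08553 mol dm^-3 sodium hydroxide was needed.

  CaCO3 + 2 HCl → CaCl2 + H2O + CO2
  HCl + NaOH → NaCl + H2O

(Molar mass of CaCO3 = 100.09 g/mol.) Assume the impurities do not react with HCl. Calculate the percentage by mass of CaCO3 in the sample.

n(HCl) added = 0.02513 × 1.103 = 0.02772 mol
n(NaOH) used in back-titration = 0.01689 × 0.08553 = 1.445 × 10^-3 mol
n(HCl) left over = 1.445 × 10^-3 mol (1:1 ratio)
n(HCl) consumed by analyte = 0.02772 − 1.445 × 10^-3 = 0.02627 mol
From the 1:2 ratio, n(CaCO3) = 1/2 × 0.02627 = 0.01314 mol
mass of CaCO3 = 0.01314 × 100.09 = 1.315 g
% CaCO3 = 1.315 / 2.184 × 100 = 60.20 %

60.20 %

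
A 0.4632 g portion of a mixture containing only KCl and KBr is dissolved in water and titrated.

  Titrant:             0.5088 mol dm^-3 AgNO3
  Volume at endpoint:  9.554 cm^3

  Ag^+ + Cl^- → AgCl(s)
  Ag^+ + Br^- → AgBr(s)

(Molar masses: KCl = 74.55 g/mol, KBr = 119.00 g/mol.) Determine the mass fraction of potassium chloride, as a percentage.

n(AgNO3) = 0.009554 × 0.5088 = 4.861 × 10^-3 mol
Let x = n(KCl), y = n(KBr).
Titrant: 1x + 1y = 4.861 × 10^-3;  mass: 74.55x + 119.00y = 0.4632
Solving, x = 2.593 × 10^-3 mol, y = 2.268 × 10^-3 mol
mass of KCl = 2.593 × 10^-3 × 74.55 = 0.1933 g
% KCl = 0.1933 / 0.4632 × 100 = 41.74 %

41.74 %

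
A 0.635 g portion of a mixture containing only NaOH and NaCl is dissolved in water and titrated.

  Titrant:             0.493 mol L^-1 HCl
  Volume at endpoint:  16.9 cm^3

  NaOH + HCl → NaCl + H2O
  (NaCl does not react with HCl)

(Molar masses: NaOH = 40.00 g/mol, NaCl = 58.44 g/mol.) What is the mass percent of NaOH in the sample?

n(HCl) = 0.0169 × 0.493 = 8.33 × 10^-3 mol
Let x = n(NaOH), y = n(NaCl).
Titrant: 1x = 8.33 × 10^-3;  mass: 40.00x + 58.44y = 0.635
Solving, x = 8.33 × 10^-3 mol, y = 5.16 × 10^-3 mol
mass of NaOH = 8.33 × 10^-3 × 40.00 = 0.333 g
% NaOH = 0.333 / 0.635 × 100 = 52.5 %

52.5 %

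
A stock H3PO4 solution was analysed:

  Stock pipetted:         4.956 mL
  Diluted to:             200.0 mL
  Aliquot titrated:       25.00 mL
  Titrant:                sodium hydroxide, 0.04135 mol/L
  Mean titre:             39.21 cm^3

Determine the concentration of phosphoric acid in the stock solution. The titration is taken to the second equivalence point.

H3PO4 + 2 NaOH → Na2HPO4 + 2 H2O
n(NaOH) = 0.03921 × 0.04135 = 1.621 × 10^-3 mol
From the 1:2 ratio, n(H3PO4) in the aliquot = 1/2 × 1.621 × 10^-3 = 8.107 × 10^-4 mol
[H3PO4]_dilute = 8.107 × 10^-4 / 0.02500 = 0.03243 mol/L
Dilution factor = 200.0 / 4.956 = 40.36
[H3PO4]_stock = 0.03243 × 40.36 = 1.309 mol/L

1.309 mol/L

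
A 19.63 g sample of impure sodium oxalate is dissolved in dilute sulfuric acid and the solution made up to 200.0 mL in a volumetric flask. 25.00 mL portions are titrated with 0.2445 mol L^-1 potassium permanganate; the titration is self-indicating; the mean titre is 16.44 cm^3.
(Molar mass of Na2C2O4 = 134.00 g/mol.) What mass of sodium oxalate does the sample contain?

10.77 g

2 MnO4^- + 5 C2O4^2- + 16 H^+ → 2 Mn^2+ + 10 CO2 + 8 H2O
n(KMnO4) per titration = 0.01644 × 0.2445 = 4.020 × 10^-3 mol
From the 5:2 ratio, n(Na2C2O4) in each aliquot = 5/2 × 4.020 × 10^-3 = 0.01005 mol
n(Na2C2O4) in the whole flask = 0.01005 × 200.0/25.00 = 0.08039 mol
mass of Na2C2O4 = 0.08039 × 134.00 = 10.77 g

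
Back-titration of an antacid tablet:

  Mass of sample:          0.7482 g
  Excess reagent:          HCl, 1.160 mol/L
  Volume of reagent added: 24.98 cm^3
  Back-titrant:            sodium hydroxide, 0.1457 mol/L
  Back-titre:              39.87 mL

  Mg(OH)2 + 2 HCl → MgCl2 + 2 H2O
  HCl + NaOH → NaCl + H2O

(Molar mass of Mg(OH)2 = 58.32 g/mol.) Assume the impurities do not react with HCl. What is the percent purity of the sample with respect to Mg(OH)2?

n(HCl) added = 0.02498 × 1.160 = 0.02898 mol
n(NaOH) used in back-titration = 0.03987 × 0.1457 = 5.809 × 10^-3 mol
n(HCl) left over = 5.809 × 10^-3 mol (1:1 ratio)
n(HCl) consumed by analyte = 0.02898 − 5.809 × 10^-3 = 0.02317 mol
From the 1:2 ratio, n(Mg(OH)2) = 1/2 × 0.02317 = 0.01158 mol
mass of Mg(OH)2 = 0.01158 × 58.32 = 0.6756 g
% Mg(OH)2 = 0.6756 / 0.7482 × 100 = 90.29 %

90.29 %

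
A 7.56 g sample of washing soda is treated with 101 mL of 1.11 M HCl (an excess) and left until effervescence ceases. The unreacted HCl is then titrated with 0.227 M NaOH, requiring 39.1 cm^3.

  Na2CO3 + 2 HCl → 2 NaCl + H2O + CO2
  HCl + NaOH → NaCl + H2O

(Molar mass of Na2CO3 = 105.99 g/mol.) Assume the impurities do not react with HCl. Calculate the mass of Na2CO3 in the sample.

n(HCl) added = 0.101 × 1.11 = 0.112 mol
n(NaOH) used in back-titration = 0.0391 × 0.227 = 8.88 × 10^-3 mol
n(HCl) left over = 8.88 × 10^-3 mol (1:1 ratio)
n(HCl) consumed by analyte = 0.112 − 8.88 × 10^-3 = 0.103 mol
From the 1:2 ratio, n(Na2CO3) = 1/2 × 0.103 = 0.0516 mol
mass of Na2CO3 = 0.0516 × 105.99 = 5.47 g

5.47 g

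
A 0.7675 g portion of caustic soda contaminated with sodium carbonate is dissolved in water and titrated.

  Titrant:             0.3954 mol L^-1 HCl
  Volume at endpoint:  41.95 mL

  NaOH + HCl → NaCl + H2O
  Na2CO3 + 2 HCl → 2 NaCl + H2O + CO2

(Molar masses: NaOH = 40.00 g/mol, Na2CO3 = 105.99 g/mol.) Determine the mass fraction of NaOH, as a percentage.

n(HCl) = 0.04195 × 0.3954 = 0.01659 mol
Let x = n(NaOH), y = n(Na2CO3).
Titrant: 1x + 2y = 0.01659;  mass: 40.00x + 105.99y = 0.7675
Solving, x = 8.583 × 10^-3 mol, y = 4.002 × 10^-3 mol
mass of NaOH = 8.583 × 10^-3 × 40.00 = 0.3433 g
% NaOH = 0.3433 / 0.7675 × 100 = 44.73 %

44.73 %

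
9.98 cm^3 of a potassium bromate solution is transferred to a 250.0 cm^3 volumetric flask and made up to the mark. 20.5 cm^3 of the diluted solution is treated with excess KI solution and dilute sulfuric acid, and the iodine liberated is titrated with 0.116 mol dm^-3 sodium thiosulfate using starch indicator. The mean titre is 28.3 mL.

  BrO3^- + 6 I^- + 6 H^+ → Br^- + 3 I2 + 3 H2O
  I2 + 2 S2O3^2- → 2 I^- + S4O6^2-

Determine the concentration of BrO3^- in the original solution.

n(S2O3^2-) = 0.0283 × 0.116 = 3.28 × 10^-3 mol
n(I2) = n(S2O3^2-)/2 = 1.64 × 10^-3 mol
From the 1:3 ratio, n(BrO3^-) in the aliquot = 1/3 × 1.64 × 10^-3 = 5.47 × 10^-4 mol
[BrO3^-]_dilute = 5.47 × 10^-4 / 0.0205 = 0.0267 mol/L
[BrO3^-]_original = 0.0267 × 250.0/9.98 = 0.669 mol/L

0.669 mol/L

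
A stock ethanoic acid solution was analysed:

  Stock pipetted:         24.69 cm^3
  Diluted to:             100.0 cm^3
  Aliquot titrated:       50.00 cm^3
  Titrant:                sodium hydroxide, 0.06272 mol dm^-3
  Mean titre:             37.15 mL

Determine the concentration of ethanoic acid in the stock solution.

0.1887 mol/L

CH3COOH + NaOH → CH3COONa + H2O
n(NaOH) = 0.03715 × 0.06272 = 2.330 × 10^-3 mol
n(CH3COOH) in the aliquot = 2.330 × 10^-3 mol (1:1 ratio)
[CH3COOH]_dilute = 2.330 × 10^-3 / 0.05000 = 0.04660 mol/L
Dilution factor = 100.0 / 24.69 = 4.050
[CH3COOH]_stock = 0.04660 × 4.050 = 0.1887 mol/L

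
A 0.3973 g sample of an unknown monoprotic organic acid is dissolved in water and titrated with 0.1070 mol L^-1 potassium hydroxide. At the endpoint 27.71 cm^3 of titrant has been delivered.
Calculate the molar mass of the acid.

134.0 g/mol

n(KOH) = 0.02771 L × 0.1070 mol/L = 2.965 × 10^-3 mol
n(HA) = 2.965 × 10^-3 mol (1:1 ratio)
M = m / n = 0.3973 g / 2.965 × 10^-3 mol = 134.0 g/mol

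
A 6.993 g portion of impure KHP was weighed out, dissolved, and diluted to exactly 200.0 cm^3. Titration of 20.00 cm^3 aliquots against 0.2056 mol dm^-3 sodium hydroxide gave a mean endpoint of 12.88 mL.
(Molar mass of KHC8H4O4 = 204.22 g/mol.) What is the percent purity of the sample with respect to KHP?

KHC8H4O4 + NaOH → KNaC8H4O4 + H2O
n(NaOH) per titration = 0.01288 × 0.2056 = 2.648 × 10^-3 mol
n(KHC8H4O4) in each aliquot = 2.648 × 10^-3 mol (1:1 ratio)
n(KHC8H4O4) in the whole flask = 2.648 × 10^-3 × 200.0/20.00 = 0.02648 mol
mass of KHC8H4O4 = 0.02648 × 204.22 = 5.408 g
% KHC8H4O4 = 5.408 / 6.993 × 100 = 77.33 %

77.33 %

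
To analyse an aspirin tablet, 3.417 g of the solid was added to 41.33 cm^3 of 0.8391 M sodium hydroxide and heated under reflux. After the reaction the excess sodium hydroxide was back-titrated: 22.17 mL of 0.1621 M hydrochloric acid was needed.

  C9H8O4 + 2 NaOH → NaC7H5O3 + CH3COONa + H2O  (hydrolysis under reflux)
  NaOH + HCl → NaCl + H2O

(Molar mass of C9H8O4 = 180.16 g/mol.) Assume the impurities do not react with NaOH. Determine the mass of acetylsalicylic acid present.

2.800 g

n(NaOH) added = 0.04133 × 0.8391 = 0.03468 mol
n(HCl) used in back-titration = 0.02217 × 0.1621 = 3.594 × 10^-3 mol
n(NaOH) left over = 3.594 × 10^-3 mol (1:1 ratio)
n(NaOH) consumed by analyte = 0.03468 − 3.594 × 10^-3 = 0.03109 mol
From the 1:2 ratio, n(C9H8O4) = 1/2 × 0.03109 = 0.01554 mol
mass of C9H8O4 = 0.01554 × 180.16 = 2.800 g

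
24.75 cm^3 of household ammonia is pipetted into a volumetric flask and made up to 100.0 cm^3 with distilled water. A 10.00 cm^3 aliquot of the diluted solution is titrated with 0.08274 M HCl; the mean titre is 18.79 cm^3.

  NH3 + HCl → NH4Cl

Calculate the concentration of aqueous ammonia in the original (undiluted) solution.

0.6282 M

n(HCl) = 0.01879 × 0.08274 = 1.555 × 10^-3 mol
n(NH3) in the aliquot = 1.555 × 10^-3 mol (1:1 ratio)
[NH3]_dilute = 1.555 × 10^-3 / 0.01000 = 0.1555 mol/L
Dilution factor = 100.0 / 24.75 = 4.040
[NH3]_stock = 0.1555 × 4.040 = 0.6282 mol/L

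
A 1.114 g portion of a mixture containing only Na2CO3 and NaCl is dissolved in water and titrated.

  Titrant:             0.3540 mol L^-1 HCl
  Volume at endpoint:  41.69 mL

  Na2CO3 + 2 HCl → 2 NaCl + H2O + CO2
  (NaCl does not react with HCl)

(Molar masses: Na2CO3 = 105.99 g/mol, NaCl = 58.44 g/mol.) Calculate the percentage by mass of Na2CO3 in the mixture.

70.21 %

n(HCl) = 0.04169 × 0.3540 = 0.01476 mol
Let x = n(Na2CO3), y = n(NaCl).
Titrant: 2x = 0.01476;  mass: 105.99x + 58.44y = 1.114
Solving, x = 7.379 × 10^-3 mol, y = 5.679 × 10^-3 mol
mass of Na2CO3 = 7.379 × 10^-3 × 105.99 = 0.7821 g
% Na2CO3 = 0.7821 / 1.114 × 100 = 70.21 %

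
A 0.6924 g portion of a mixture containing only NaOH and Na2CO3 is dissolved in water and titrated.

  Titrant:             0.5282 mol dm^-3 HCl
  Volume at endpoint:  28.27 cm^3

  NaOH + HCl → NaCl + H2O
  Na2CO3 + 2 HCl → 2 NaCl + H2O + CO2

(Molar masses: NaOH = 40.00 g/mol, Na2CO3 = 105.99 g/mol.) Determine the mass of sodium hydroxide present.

n(HCl) = 0.02827 × 0.5282 = 0.01493 mol
Let x = n(NaOH), y = n(Na2CO3).
Titrant: 1x + 2y = 0.01493;  mass: 40.00x + 105.99y = 0.6924
Solving, x = 7.613 × 10^-3 mol, y = 3.660 × 10^-3 mol
mass of NaOH = 7.613 × 10^-3 × 40.00 = 0.3045 g

0.3045 g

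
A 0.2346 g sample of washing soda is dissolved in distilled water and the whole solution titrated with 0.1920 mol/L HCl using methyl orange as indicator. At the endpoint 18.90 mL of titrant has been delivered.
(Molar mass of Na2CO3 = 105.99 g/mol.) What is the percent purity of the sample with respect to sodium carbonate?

Na2CO3 + 2 HCl → 2 NaCl + H2O + CO2
n(HCl) = 0.01890 L × 0.1920 mol/L = 3.629 × 10^-3 mol
From the 1:2 ratio, n(Na2CO3) = 1/2 × 3.629 × 10^-3 = 1.814 × 10^-3 mol
mass of Na2CO3 = 1.814 × 10^-3 × 105.99 g/mol = 0.1923 g
% Na2CO3 = 0.1923 / 0.2346 × 100 = 81.97 %

81.97 %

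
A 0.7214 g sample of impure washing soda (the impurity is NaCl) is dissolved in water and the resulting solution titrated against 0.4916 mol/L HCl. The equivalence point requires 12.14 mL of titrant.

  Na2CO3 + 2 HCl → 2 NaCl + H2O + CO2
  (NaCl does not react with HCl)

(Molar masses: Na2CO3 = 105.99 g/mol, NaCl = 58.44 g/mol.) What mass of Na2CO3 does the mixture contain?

0.3163 g

n(HCl) = 0.01214 × 0.4916 = 5.968 × 10^-3 mol
Let x = n(Na2CO3), y = n(NaCl).
Titrant: 2x = 5.968 × 10^-3;  mass: 105.99x + 58.44y = 0.7214
Solving, x = 2.984 × 10^-3 mol, y = 6.932 × 10^-3 mol
mass of Na2CO3 = 2.984 × 10^-3 × 105.99 = 0.3163 g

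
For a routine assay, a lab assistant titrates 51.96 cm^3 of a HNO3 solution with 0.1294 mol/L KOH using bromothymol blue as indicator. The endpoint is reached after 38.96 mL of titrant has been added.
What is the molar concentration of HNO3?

0.09703 mol/L

HNO3 + KOH → KNO3 + H2O
n(KOH) = 0.03896 L × 0.1294 mol/L = 5.041 × 10^-3 mol
n(HNO3) = 5.041 × 10^-3 mol (1:1 mole ratio)
[HNO3] = 5.041 × 10^-3 mol / 0.05196 L = 0.09703 mol/L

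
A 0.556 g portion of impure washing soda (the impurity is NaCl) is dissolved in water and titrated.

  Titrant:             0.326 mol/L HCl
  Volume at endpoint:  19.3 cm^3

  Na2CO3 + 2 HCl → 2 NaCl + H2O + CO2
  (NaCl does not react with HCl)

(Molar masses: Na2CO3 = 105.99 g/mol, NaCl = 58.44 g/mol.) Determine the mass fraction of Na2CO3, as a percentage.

n(HCl) = 0.0193 × 0.326 = 6.29 × 10^-3 mol
Let x = n(Na2CO3), y = n(NaCl).
Titrant: 2x = 6.29 × 10^-3;  mass: 105.99x + 58.44y = 0.556
Solving, x = 3.15 × 10^-3 mol, y = 3.81 × 10^-3 mol
mass of Na2CO3 = 3.15 × 10^-3 × 105.99 = 0.333 g
% Na2CO3 = 0.333 / 0.556 × 100 = 60.0 %

60.0 %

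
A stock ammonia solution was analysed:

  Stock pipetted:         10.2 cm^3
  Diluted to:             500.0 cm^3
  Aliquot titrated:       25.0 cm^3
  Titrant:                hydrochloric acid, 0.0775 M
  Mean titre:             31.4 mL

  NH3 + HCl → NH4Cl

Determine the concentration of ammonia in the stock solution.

n(HCl) = 0.0314 × 0.0775 = 2.43 × 10^-3 mol
n(NH3) in the aliquot = 2.43 × 10^-3 mol (1:1 ratio)
[NH3]_dilute = 2.43 × 10^-3 / 0.0250 = 0.0973 mol/L
Dilution factor = 500.0 / 10.2 = 49.02
[NH3]_stock = 0.0973 × 49.02 = 4.77 mol/L

4.77 M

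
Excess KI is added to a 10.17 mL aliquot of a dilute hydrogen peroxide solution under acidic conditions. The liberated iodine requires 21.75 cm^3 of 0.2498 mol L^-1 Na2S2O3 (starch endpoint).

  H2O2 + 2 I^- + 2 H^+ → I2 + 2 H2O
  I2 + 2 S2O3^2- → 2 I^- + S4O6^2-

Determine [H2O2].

n(S2O3^2-) = 0.02175 × 0.2498 = 5.433 × 10^-3 mol
n(I2) = n(S2O3^2-)/2 = 2.717 × 10^-3 mol
n(H2O2) in the aliquot = 2.717 × 10^-3 mol (1:1 ratio)
[H2O2] = 2.717 × 10^-3 / 0.01017 = 0.2671 mol/L

0.2671 mol/L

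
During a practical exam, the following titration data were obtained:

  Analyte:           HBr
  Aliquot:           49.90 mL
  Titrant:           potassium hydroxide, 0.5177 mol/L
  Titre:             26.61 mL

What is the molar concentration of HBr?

HBr + KOH → KBr + H2O
n(KOH) = 0.02661 L × 0.5177 mol/L = 0.01378 mol
n(HBr) = 0.01378 mol (1:1 mole ratio)
[HBr] = 0.01378 mol / 0.04990 L = 0.2761 mol/L

0.2761 mol/L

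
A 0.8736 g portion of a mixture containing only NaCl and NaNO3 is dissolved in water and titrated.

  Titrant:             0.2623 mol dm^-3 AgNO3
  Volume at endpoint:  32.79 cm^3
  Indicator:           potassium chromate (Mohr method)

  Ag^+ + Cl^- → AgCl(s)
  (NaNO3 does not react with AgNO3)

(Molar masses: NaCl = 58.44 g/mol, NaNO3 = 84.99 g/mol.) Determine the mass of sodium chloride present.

0.5026 g

n(AgNO3) = 0.03279 × 0.2623 = 8.601 × 10^-3 mol
Let x = n(NaCl), y = n(NaNO3).
Titrant: 1x = 8.601 × 10^-3;  mass: 58.44x + 84.99y = 0.8736
Solving, x = 8.601 × 10^-3 mol, y = 4.365 × 10^-3 mol
mass of NaCl = 8.601 × 10^-3 × 58.44 = 0.5026 g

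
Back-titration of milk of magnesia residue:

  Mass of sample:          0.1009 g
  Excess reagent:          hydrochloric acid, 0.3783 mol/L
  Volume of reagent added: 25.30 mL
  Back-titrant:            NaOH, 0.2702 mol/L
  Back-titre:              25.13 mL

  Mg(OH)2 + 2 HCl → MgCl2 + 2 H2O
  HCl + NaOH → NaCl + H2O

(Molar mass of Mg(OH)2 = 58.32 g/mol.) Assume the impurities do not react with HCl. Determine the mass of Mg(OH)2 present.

n(HCl) added = 0.02530 × 0.3783 = 9.571 × 10^-3 mol
n(NaOH) used in back-titration = 0.02513 × 0.2702 = 6.790 × 10^-3 mol
n(HCl) left over = 6.790 × 10^-3 mol (1:1 ratio)
n(HCl) consumed by analyte = 9.571 × 10^-3 − 6.790 × 10^-3 = 2.781 × 10^-3 mol
From the 1:2 ratio, n(Mg(OH)2) = 1/2 × 2.781 × 10^-3 = 1.390 × 10^-3 mol
mass of Mg(OH)2 = 1.390 × 10^-3 × 58.32 = 0.08109 g

0.08109 g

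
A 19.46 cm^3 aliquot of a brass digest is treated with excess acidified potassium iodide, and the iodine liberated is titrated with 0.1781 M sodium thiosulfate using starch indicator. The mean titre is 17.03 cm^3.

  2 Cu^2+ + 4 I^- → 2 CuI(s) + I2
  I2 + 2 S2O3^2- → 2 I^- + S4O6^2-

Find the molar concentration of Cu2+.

n(S2O3^2-) = 0.01703 × 0.1781 = 3.033 × 10^-3 mol
n(I2) = n(S2O3^2-)/2 = 1.517 × 10^-3 mol
From the 2:1 ratio, n(Cu2+) in the aliquot = 2/1 × 1.517 × 10^-3 = 3.033 × 10^-3 mol
[Cu2+] = 3.033 × 10^-3 / 0.01946 = 0.1559 mol/L

0.1559 M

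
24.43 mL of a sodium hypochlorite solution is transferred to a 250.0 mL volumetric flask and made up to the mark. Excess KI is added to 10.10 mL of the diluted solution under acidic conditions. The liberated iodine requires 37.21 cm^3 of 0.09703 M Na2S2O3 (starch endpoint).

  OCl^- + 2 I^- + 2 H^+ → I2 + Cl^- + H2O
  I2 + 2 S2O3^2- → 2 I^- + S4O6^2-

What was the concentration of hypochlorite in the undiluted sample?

n(S2O3^2-) = 0.03721 × 0.09703 = 3.610 × 10^-3 mol
n(I2) = n(S2O3^2-)/2 = 1.805 × 10^-3 mol
n(OCl^-) in the aliquot = 1.805 × 10^-3 mol (1:1 ratio)
[OCl^-]_dilute = 1.805 × 10^-3 / 0.01010 = 0.1787 mol/L
[OCl^-]_original = 0.1787 × 250.0/24.43 = 1.829 mol/L

1.829 M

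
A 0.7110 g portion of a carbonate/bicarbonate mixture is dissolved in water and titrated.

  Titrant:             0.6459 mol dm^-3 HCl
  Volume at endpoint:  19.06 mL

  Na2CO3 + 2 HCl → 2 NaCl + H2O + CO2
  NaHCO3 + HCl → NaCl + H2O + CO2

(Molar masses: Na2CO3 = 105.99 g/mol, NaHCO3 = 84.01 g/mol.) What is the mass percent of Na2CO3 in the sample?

77.68 %

n(HCl) = 0.01906 × 0.6459 = 0.01231 mol
Let x = n(Na2CO3), y = n(NaHCO3).
Titrant: 2x + 1y = 0.01231;  mass: 105.99x + 84.01y = 0.7110
Solving, x = 5.211 × 10^-3 mol, y = 1.889 × 10^-3 mol
mass of Na2CO3 = 5.211 × 10^-3 × 105.99 = 0.5523 g
% Na2CO3 = 0.5523 / 0.7110 × 100 = 77.68 %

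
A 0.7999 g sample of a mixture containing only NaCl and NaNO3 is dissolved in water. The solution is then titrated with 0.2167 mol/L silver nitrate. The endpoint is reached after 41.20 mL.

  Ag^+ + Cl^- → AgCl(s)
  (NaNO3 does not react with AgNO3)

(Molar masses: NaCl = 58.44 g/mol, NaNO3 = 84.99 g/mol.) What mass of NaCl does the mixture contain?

0.5218 g

n(AgNO3) = 0.04120 × 0.2167 = 8.928 × 10^-3 mol
Let x = n(NaCl), y = n(NaNO3).
Titrant: 1x = 8.928 × 10^-3;  mass: 58.44x + 84.99y = 0.7999
Solving, x = 8.928 × 10^-3 mol, y = 3.273 × 10^-3 mol
mass of NaCl = 8.928 × 10^-3 × 58.44 = 0.5218 g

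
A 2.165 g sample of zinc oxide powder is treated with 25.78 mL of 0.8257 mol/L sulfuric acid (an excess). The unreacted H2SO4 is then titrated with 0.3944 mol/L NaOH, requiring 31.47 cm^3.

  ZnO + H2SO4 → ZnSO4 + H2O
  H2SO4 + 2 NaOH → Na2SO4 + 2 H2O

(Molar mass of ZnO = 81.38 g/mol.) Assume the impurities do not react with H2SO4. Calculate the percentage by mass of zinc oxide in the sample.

56.69 %

n(H2SO4) added = 0.02578 × 0.8257 = 0.02129 mol
n(NaOH) used in back-titration = 0.03147 × 0.3944 = 0.01241 mol
From the 1:2 ratio, n(H2SO4) left over = 1/2 × 0.01241 = 6.206 × 10^-3 mol
n(H2SO4) consumed by analyte = 0.02129 − 6.206 × 10^-3 = 0.01508 mol
n(ZnO) = 0.01508 mol (1:1 ratio)
mass of ZnO = 0.01508 × 81.38 = 1.227 g
% ZnO = 1.227 / 2.165 × 100 = 56.69 %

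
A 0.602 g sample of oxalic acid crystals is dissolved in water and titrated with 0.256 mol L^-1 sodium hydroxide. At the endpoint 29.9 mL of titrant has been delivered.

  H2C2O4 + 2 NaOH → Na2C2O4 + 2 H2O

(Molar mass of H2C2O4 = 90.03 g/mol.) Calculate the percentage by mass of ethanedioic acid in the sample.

n(NaOH) = 0.0299 L × 0.256 mol/L = 7.65 × 10^-3 mol
From the 1:2 ratio, n(H2C2O4) = 1/2 × 7.65 × 10^-3 = 3.83 × 10^-3 mol
mass of H2C2O4 = 3.83 × 10^-3 × 90.03 g/mol = 0.345 g
% H2C2O4 = 0.345 / 0.602 × 100 = 57.2 %

57.2 %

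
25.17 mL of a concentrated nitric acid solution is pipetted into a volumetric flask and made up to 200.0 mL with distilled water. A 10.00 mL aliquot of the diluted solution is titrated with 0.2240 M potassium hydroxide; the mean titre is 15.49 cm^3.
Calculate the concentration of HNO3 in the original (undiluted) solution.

2.757 M

HNO3 + KOH → KNO3 + H2O
n(KOH) = 0.01549 × 0.2240 = 3.470 × 10^-3 mol
n(HNO3) in the aliquot = 3.470 × 10^-3 mol (1:1 ratio)
[HNO3]_dilute = 3.470 × 10^-3 / 0.01000 = 0.3470 mol/L
Dilution factor = 200.0 / 25.17 = 7.946
[HNO3]_stock = 0.3470 × 7.946 = 2.757 mol/L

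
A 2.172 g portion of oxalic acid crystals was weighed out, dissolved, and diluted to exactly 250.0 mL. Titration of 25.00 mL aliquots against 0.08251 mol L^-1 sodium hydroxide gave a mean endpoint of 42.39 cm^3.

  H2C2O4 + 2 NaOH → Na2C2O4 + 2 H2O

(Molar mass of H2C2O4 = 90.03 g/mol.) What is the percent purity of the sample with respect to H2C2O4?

n(NaOH) per titration = 0.04239 × 0.08251 = 3.498 × 10^-3 mol
From the 1:2 ratio, n(H2C2O4) in each aliquot = 1/2 × 3.498 × 10^-3 = 1.749 × 10^-3 mol
n(H2C2O4) in the whole flask = 1.749 × 10^-3 × 250.0/25.00 = 0.01749 mol
mass of H2C2O4 = 0.01749 × 90.03 = 1.574 g
% H2C2O4 = 1.574 / 2.172 × 100 = 72.49 %

72.49 %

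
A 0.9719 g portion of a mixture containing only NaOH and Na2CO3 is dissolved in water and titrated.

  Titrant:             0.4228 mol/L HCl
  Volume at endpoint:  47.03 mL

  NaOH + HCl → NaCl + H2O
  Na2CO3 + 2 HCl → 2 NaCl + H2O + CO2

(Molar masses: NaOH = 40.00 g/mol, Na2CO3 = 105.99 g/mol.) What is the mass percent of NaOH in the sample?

n(HCl) = 0.04703 × 0.4228 = 0.01988 mol
Let x = n(NaOH), y = n(Na2CO3).
Titrant: 1x + 2y = 0.01988;  mass: 40.00x + 105.99y = 0.9719
Solving, x = 6.300 × 10^-3 mol, y = 6.792 × 10^-3 mol
mass of NaOH = 6.300 × 10^-3 × 40.00 = 0.2520 g
% NaOH = 0.2520 / 0.9719 × 100 = 25.93 %

25.93 %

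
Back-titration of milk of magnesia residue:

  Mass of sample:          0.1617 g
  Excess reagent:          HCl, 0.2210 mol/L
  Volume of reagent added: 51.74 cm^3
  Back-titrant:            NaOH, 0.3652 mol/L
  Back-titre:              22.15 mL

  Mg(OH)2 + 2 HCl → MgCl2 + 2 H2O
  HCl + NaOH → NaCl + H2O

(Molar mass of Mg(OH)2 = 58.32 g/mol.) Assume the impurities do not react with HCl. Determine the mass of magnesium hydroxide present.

0.09755 g

n(HCl) added = 0.05174 × 0.2210 = 0.01143 mol
n(NaOH) used in back-titration = 0.02215 × 0.3652 = 8.089 × 10^-3 mol
n(HCl) left over = 8.089 × 10^-3 mol (1:1 ratio)
n(HCl) consumed by analyte = 0.01143 − 8.089 × 10^-3 = 3.345 × 10^-3 mol
From the 1:2 ratio, n(Mg(OH)2) = 1/2 × 3.345 × 10^-3 = 1.673 × 10^-3 mol
mass of Mg(OH)2 = 1.673 × 10^-3 × 58.32 = 0.09755 g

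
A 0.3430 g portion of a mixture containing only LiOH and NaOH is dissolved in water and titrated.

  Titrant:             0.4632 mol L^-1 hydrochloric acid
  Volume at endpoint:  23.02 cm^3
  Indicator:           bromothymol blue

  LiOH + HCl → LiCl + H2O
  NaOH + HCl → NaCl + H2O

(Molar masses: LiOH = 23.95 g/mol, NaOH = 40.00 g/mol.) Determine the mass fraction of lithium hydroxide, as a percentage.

36.33 %

n(HCl) = 0.02302 × 0.4632 = 0.01066 mol
Let x = n(LiOH), y = n(NaOH).
Titrant: 1x + 1y = 0.01066;  mass: 23.95x + 40.00y = 0.3430
Solving, x = 5.203 × 10^-3 mol, y = 5.459 × 10^-3 mol
mass of LiOH = 5.203 × 10^-3 × 23.95 = 0.1246 g
% LiOH = 0.1246 / 0.3430 × 100 = 36.33 %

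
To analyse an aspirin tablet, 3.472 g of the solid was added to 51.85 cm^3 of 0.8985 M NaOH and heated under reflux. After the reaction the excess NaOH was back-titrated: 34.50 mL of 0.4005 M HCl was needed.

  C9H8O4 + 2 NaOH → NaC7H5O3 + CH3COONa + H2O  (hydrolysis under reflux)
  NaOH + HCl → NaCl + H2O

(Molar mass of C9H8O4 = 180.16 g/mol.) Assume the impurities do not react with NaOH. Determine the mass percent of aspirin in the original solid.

n(NaOH) added = 0.05185 × 0.8985 = 0.04659 mol
n(HCl) used in back-titration = 0.03450 × 0.4005 = 0.01382 mol
n(NaOH) left over = 0.01382 mol (1:1 ratio)
n(NaOH) consumed by analyte = 0.04659 − 0.01382 = 0.03277 mol
From the 1:2 ratio, n(C9H8O4) = 1/2 × 0.03277 = 0.01638 mol
mass of C9H8O4 = 0.01638 × 180.16 = 2.952 g
% C9H8O4 = 2.952 / 3.472 × 100 = 85.02 %

85.02 %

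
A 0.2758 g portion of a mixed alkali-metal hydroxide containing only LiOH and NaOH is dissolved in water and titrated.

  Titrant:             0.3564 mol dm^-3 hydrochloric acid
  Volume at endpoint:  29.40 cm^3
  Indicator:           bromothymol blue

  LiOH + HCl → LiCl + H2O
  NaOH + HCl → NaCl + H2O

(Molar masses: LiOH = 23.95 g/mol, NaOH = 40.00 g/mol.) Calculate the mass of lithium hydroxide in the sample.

n(HCl) = 0.02940 × 0.3564 = 0.01048 mol
Let x = n(LiOH), y = n(NaOH).
Titrant: 1x + 1y = 0.01048;  mass: 23.95x + 40.00y = 0.2758
Solving, x = 8.930 × 10^-3 mol, y = 1.548 × 10^-3 mol
mass of LiOH = 8.930 × 10^-3 × 23.95 = 0.2139 g

0.2139 g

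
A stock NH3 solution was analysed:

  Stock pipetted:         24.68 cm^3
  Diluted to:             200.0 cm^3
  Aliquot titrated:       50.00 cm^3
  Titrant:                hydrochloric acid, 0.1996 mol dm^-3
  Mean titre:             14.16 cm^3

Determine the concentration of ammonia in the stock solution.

0.4581 mol/L

NH3 + HCl → NH4Cl
n(HCl) = 0.01416 × 0.1996 = 2.826 × 10^-3 mol
n(NH3) in the aliquot = 2.826 × 10^-3 mol (1:1 ratio)
[NH3]_dilute = 2.826 × 10^-3 / 0.05000 = 0.05653 mol/L
Dilution factor = 200.0 / 24.68 = 8.104
[NH3]_stock = 0.05653 × 8.104 = 0.4581 mol/L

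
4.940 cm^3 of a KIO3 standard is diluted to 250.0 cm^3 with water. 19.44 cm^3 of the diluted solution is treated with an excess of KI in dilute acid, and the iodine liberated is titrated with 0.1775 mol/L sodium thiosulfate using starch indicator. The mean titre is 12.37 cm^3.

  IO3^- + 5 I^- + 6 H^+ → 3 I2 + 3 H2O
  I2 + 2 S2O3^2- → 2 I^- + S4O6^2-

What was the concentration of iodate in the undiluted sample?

n(S2O3^2-) = 0.01237 × 0.1775 = 2.196 × 10^-3 mol
n(I2) = n(S2O3^2-)/2 = 1.098 × 10^-3 mol
From the 1:3 ratio, n(IO3^-) in the aliquot = 1/3 × 1.098 × 10^-3 = 3.659 × 10^-4 mol
[IO3^-]_dilute = 3.659 × 10^-4 / 0.01944 = 0.01882 mol/L
[IO3^-]_original = 0.01882 × 250.0/4.940 = 0.9527 mol/L

0.9527 mol/L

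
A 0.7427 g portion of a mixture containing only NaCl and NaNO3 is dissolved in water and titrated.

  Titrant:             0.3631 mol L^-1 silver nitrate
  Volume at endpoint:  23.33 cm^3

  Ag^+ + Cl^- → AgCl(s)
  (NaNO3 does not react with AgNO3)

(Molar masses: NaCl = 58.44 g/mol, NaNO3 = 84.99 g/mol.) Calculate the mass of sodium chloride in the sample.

0.4951 g

n(AgNO3) = 0.02333 × 0.3631 = 8.471 × 10^-3 mol
Let x = n(NaCl), y = n(NaNO3).
Titrant: 1x = 8.471 × 10^-3;  mass: 58.44x + 84.99y = 0.7427
Solving, x = 8.471 × 10^-3 mol, y = 2.914 × 10^-3 mol
mass of NaCl = 8.471 × 10^-3 × 58.44 = 0.4951 g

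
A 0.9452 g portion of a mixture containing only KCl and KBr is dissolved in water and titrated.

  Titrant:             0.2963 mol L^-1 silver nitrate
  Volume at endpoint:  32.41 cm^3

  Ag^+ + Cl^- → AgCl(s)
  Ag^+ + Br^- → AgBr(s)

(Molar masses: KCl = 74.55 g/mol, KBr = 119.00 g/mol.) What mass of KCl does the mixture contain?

n(AgNO3) = 0.03241 × 0.2963 = 9.603 × 10^-3 mol
Let x = n(KCl), y = n(KBr).
Titrant: 1x + 1y = 9.603 × 10^-3;  mass: 74.55x + 119.00y = 0.9452
Solving, x = 4.445 × 10^-3 mol, y = 5.158 × 10^-3 mol
mass of KCl = 4.445 × 10^-3 × 74.55 = 0.3314 g

0.3314 g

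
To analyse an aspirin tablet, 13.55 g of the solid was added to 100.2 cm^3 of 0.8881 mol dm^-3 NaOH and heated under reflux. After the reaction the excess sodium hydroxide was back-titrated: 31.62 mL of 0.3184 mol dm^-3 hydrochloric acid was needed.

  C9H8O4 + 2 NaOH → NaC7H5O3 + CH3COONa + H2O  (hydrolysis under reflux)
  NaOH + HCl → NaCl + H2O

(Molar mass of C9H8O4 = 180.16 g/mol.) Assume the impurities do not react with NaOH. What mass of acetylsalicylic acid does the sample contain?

n(NaOH) added = 0.1002 × 0.8881 = 0.08899 mol
n(HCl) used in back-titration = 0.03162 × 0.3184 = 0.01007 mol
n(NaOH) left over = 0.01007 mol (1:1 ratio)
n(NaOH) consumed by analyte = 0.08899 − 0.01007 = 0.07892 mol
From the 1:2 ratio, n(C9H8O4) = 1/2 × 0.07892 = 0.03946 mol
mass of C9H8O4 = 0.03946 × 180.16 = 7.109 g

7.109 g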